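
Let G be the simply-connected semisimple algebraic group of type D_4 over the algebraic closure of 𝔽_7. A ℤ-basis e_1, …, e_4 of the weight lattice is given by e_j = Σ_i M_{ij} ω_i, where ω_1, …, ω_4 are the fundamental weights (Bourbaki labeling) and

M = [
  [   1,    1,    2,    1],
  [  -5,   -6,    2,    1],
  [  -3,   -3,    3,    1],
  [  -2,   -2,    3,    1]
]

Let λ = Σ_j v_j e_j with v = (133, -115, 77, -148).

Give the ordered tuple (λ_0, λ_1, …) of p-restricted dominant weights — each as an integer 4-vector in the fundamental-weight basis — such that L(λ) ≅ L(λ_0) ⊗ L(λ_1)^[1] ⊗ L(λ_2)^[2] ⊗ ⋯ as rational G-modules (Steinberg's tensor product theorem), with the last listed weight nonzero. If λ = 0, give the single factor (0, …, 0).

((3, 3, 1, 5), (3, 4, 4, 6))

Compute c_i = Σ_j M_{ij} v_j with v = (133, -115, 77, -148):
  c_1 = 1*133 + 1*-115 + 2*77 + 1*-148 = 24
  c_2 = -5*133 + -6*-115 + 2*77 + 1*-148 = 31
  c_3 = -3*133 + -3*-115 + 3*77 + 1*-148 = 29
  c_4 = -2*133 + -2*-115 + 3*77 + 1*-148 = 47
Base-7 expansion of each c_i:
  c_1 = 24 = 3·7^0 + 3·7^1
  c_2 = 31 = 3·7^0 + 4·7^1
  c_3 = 29 = 1·7^0 + 4·7^1
  c_4 = 47 = 5·7^0 + 6·7^1
p-restricted factor λ_0 = (3, 3, 1, 5)
p-restricted factor λ_1 = (3, 4, 4, 6)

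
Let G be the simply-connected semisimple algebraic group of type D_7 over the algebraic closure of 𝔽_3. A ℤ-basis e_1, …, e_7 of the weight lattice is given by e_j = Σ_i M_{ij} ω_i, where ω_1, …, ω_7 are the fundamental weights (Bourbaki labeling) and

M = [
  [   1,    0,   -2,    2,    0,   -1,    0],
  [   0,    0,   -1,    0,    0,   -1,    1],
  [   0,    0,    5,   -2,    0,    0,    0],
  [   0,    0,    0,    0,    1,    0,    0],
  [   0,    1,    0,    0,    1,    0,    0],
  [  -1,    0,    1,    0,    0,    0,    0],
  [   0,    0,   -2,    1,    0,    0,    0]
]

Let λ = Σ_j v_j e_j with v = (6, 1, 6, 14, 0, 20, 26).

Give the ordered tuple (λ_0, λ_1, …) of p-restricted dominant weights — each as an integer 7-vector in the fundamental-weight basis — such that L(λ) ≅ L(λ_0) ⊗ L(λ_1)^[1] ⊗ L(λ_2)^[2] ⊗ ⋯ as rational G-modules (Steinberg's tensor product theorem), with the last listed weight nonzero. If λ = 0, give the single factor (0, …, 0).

((2, 0, 2, 0, 1, 0, 2),)

Compute c_i = Σ_j M_{ij} v_j with v = (6, 1, 6, 14, 0, 20, 26):
  c_1 = 1·6 + 0·1 + (-2)·(6) + 2·14 + 0·0 + (-1)·(20) + 0·26 = 2
  c_2 = 0·6 + 0·1 + (-1)·(6) + 0·14 + 0·0 + (-1)·(20) + 1·26 = 0
  c_3 = 0·6 + 0·1 + 5·6 + (-2)·(14) + 0·0 + 0·20 + 0·26 = 2
  c_4 = 0·6 + 0·1 + 0·6 + 0·14 + 1·0 + 0·20 + 0·26 = 0
  c_5 = 0·6 + 1·1 + 0·6 + 0·14 + 1·0 + 0·20 + 0·26 = 1
  c_6 = (-1)·(6) + 0·1 + 1·6 + 0·14 + 0·0 + 0·20 + 0·26 = 0
  c_7 = 0·6 + 0·1 + (-2)·(6) + 1·14 + 0·0 + 0·20 + 0·26 = 2
Base-3 expansion of each c_i:
  c_1 = 2 = 2·3^0
  c_2 = 0
  c_3 = 2 = 2·3^0
  c_4 = 0
  c_5 = 1 = 1·3^0
  c_6 = 0
  c_7 = 2 = 2·3^0
Factor λ_0 = (2, 0, 2, 0, 1, 0, 2)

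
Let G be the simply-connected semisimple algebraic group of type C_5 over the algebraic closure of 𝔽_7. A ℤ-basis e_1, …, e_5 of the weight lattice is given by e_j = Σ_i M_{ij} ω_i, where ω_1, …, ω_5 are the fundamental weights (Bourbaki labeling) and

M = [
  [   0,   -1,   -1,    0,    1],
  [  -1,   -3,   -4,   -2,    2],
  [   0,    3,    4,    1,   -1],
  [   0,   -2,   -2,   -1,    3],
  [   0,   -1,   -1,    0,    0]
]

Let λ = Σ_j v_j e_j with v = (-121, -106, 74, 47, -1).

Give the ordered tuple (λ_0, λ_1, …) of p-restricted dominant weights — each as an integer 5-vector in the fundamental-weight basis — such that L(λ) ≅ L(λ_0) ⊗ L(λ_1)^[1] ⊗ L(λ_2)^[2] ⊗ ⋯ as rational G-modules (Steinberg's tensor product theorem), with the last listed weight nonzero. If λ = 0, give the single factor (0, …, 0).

((3, 5, 5, 0, 4), (4, 6, 3, 2, 4))

In the fundamental-weight basis, λ has coordinates c = M·v (v = (-121, -106, 74, 47, -1)):
  c_1 = (0)·(-121) + (-1)·(-106) + (-1)·(74) + 0·47 + (1)·(-1) = 31
  c_2 = (-1)·(-121) + (-3)·(-106) + (-4)·(74) + (-2)·(47) + (2)·(-1) = 47
  c_3 = (0)·(-121) + (3)·(-106) + 4·74 + 1·47 + (-1)·(-1) = 26
  c_4 = (0)·(-121) + (-2)·(-106) + (-2)·(74) + (-1)·(47) + (3)·(-1) = 14
  c_5 = (0)·(-121) + (-1)·(-106) + (-1)·(74) + 0·47 + (0)·(-1) = 32
p = 7; digits c_i = Σ_j d_{ij}·7^j, 0 ≤ d_{ij} < 7:
  c_1 = 31 = 3·7^0 + 4·7^1
  c_2 = 47 = 5·7^0 + 6·7^1
  c_3 = 26 = 5·7^0 + 3·7^1
  c_4 = 14 = 0·7^0 + 2·7^1
  c_5 = 32 = 4·7^0 + 4·7^1
p-restricted factor λ_0 = (3, 5, 5, 0, 4)
p-restricted factor λ_1 = (4, 6, 3, 2, 4)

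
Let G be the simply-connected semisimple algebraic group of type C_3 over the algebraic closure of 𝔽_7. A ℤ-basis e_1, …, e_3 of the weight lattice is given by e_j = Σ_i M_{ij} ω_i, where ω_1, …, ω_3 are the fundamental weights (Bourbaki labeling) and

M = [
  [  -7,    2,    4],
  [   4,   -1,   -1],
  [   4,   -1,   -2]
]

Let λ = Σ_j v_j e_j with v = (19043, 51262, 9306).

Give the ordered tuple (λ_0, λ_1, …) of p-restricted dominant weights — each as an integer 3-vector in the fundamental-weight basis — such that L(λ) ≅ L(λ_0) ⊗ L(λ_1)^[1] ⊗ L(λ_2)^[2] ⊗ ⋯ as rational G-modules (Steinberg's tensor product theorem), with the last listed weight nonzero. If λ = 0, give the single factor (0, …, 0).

Compute c_i = Σ_j M_{ij} v_j with v = (19043, 51262, 9306):
  c_1 = (-7)·(19043) + 2·51262 + 4·9306 = 6447
  c_2 = 4·19043 + (-1)·(51262) + (-1)·(9306) = 15604
  c_3 = 4·19043 + (-1)·(51262) + (-2)·(9306) = 6298
Base-7 expansion of each c_i:
  c_1 = 6447 = 0·7^0 + 4·7^1 + 5·7^2 + 4·7^3 + 2·7^4
  c_2 = 15604 = 1·7^0 + 3·7^1 + 3·7^2 + 3·7^3 + 6·7^4
  c_3 = 6298 = 5·7^0 + 3·7^1 + 2·7^2 + 4·7^3 + 2·7^4
λ_0 = (0, 1, 5)
λ_1 = (4, 3, 3)
λ_2 = (5, 3, 2)
λ_3 = (4, 3, 4)
λ_4 = (2, 6, 2)

((0, 1, 5), (4, 3, 3), (5, 3, 2), (4, 3, 4), (2, 6, 2))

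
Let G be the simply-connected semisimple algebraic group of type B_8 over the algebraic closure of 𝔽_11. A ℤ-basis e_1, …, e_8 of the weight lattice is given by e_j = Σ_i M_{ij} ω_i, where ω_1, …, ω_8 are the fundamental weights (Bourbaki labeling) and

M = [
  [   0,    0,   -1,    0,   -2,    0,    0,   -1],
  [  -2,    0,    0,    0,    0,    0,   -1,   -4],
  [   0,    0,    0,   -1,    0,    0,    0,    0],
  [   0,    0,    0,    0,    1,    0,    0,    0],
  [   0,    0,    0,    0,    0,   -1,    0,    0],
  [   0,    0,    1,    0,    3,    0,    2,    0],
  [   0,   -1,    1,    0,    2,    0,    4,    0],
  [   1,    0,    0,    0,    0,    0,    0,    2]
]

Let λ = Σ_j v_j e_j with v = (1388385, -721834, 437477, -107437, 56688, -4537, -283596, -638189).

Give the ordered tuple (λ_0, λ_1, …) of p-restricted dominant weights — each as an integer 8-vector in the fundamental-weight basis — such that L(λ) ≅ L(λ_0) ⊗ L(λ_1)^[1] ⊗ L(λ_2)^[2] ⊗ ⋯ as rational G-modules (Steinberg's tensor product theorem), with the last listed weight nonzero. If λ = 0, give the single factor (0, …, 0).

((7, 6, 0, 5, 5, 1, 0, 5), (8, 4, 10, 5, 5, 5, 0, 7), (6, 8, 7, 6, 4, 3, 10, 1), (10, 0, 3, 9, 3, 8, 4, 7), (5, 4, 7, 3, 0, 2, 9, 7))

Converting to the ω-basis (c_i = row i of M dotted with v = (1388385, -721834, 437477, -107437, 56688, -4537, -283596, -638189)):
  c_1 = (0)·(1388385) + (0)·(-721834) + (-1)·(437477) + (0)·(-107437) + (-2)·(56688) + (0)·(-4537) + (0)·(-283596) + (-1)·(-638189) = 87336
  c_2 = (-2)·(1388385) + (0)·(-721834) + (0)·(437477) + (0)·(-107437) + (0)·(56688) + (0)·(-4537) + (-1)·(-283596) + (-4)·(-638189) = 59582
  c_3 = (0)·(1388385) + (0)·(-721834) + (0)·(437477) + (-1)·(-107437) + (0)·(56688) + (0)·(-4537) + (0)·(-283596) + (0)·(-638189) = 107437
  c_4 = (0)·(1388385) + (0)·(-721834) + (0)·(437477) + (0)·(-107437) + (1)·(56688) + (0)·(-4537) + (0)·(-283596) + (0)·(-638189) = 56688
  c_5 = (0)·(1388385) + (0)·(-721834) + (0)·(437477) + (0)·(-107437) + (0)·(56688) + (-1)·(-4537) + (0)·(-283596) + (0)·(-638189) = 4537
  c_6 = (0)·(1388385) + (0)·(-721834) + (1)·(437477) + (0)·(-107437) + (3)·(56688) + (0)·(-4537) + (2)·(-283596) + (0)·(-638189) = 40349
  c_7 = (0)·(1388385) + (-1)·(-721834) + (1)·(437477) + (0)·(-107437) + (2)·(56688) + (0)·(-4537) + (4)·(-283596) + (0)·(-638189) = 138303
  c_8 = (1)·(1388385) + (0)·(-721834) + (0)·(437477) + (0)·(-107437) + (0)·(56688) + (0)·(-4537) + (0)·(-283596) + (2)·(-638189) = 112007
Base-11 expansion of each c_i:
  c_1 = 87336 = 7·11^0 + 8·11^1 + 6·11^2 + 10·11^3 + 5·11^4
  c_2 = 59582 = 6·11^0 + 4·11^1 + 8·11^2 + 0·11^3 + 4·11^4
  c_3 = 107437 = 0·11^0 + 10·11^1 + 7·11^2 + 3·11^3 + 7·11^4
  c_4 = 56688 = 5·11^0 + 5·11^1 + 6·11^2 + 9·11^3 + 3·11^4
  c_5 = 4537 = 5·11^0 + 5·11^1 + 4·11^2 + 3·11^3
  c_6 = 40349 = 1·11^0 + 5·11^1 + 3·11^2 + 8·11^3 + 2·11^4
  c_7 = 138303 = 0·11^0 + 0·11^1 + 10·11^2 + 4·11^3 + 9·11^4
  c_8 = 112007 = 5·11^0 + 7·11^1 + 1·11^2 + 7·11^3 + 7·11^4
Factor λ_0 = (7, 6, 0, 5, 5, 1, 0, 5)
Factor λ_1 = (8, 4, 10, 5, 5, 5, 0, 7)
Factor λ_2 = (6, 8, 7, 6, 4, 3, 10, 1)
Factor λ_3 = (10, 0, 3, 9, 3, 8, 4, 7)
Factor λ_4 = (5, 4, 7, 3, 0, 2, 9, 7)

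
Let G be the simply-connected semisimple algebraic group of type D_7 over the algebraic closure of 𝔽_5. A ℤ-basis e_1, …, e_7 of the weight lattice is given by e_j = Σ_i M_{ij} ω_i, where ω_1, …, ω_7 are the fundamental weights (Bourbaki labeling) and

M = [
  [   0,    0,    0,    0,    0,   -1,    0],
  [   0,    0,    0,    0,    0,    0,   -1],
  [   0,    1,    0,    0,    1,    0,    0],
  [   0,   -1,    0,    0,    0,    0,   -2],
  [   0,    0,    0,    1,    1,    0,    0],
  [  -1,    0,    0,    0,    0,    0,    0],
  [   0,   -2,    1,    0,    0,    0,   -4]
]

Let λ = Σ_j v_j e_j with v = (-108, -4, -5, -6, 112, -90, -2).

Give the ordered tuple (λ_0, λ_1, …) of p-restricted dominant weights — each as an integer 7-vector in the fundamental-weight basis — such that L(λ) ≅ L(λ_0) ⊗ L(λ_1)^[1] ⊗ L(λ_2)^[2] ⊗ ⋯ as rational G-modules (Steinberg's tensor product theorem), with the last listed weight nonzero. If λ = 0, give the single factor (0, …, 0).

Converting to the ω-basis (c_i = row i of M dotted with v = (-108, -4, -5, -6, 112, -90, -2)):
  c_1 = (0)·(-108) + (0)·(-4) + (0)·(-5) + (0)·(-6) + (0)·(112) + (-1)·(-90) + (0)·(-2) = 90
  c_2 = (0)·(-108) + (0)·(-4) + (0)·(-5) + (0)·(-6) + (0)·(112) + (0)·(-90) + (-1)·(-2) = 2
  c_3 = (0)·(-108) + (1)·(-4) + (0)·(-5) + (0)·(-6) + (1)·(112) + (0)·(-90) + (0)·(-2) = 108
  c_4 = (0)·(-108) + (-1)·(-4) + (0)·(-5) + (0)·(-6) + (0)·(112) + (0)·(-90) + (-2)·(-2) = 8
  c_5 = (0)·(-108) + (0)·(-4) + (0)·(-5) + (1)·(-6) + (1)·(112) + (0)·(-90) + (0)·(-2) = 106
  c_6 = (-1)·(-108) + (0)·(-4) + (0)·(-5) + (0)·(-6) + (0)·(112) + (0)·(-90) + (0)·(-2) = 108
  c_7 = (0)·(-108) + (-2)·(-4) + (1)·(-5) + (0)·(-6) + (0)·(112) + (0)·(-90) + (-4)·(-2) = 11
Base-5 expansion of each c_i:
  c_1 = 90 = 0·5^0 + 3·5^1 + 3·5^2
  c_2 = 2 = 2·5^0
  c_3 = 108 = 3·5^0 + 1·5^1 + 4·5^2
  c_4 = 8 = 3·5^0 + 1·5^1
  c_5 = 106 = 1·5^0 + 1·5^1 + 4·5^2
  c_6 = 108 = 3·5^0 + 1·5^1 + 4·5^2
  c_7 = 11 = 1·5^0 + 2·5^1
p-restricted factor λ_0 = (0, 2, 3, 3, 1, 3, 1)
p-restricted factor λ_1 = (3, 0, 1, 1, 1, 1, 2)
p-restricted factor λ_2 = (3, 0, 4, 0, 4, 4, 0)

((0, 2, 3, 3, 1, 3, 1), (3, 0, 1, 1, 1, 1, 2), (3, 0, 4, 0, 4, 4, 0))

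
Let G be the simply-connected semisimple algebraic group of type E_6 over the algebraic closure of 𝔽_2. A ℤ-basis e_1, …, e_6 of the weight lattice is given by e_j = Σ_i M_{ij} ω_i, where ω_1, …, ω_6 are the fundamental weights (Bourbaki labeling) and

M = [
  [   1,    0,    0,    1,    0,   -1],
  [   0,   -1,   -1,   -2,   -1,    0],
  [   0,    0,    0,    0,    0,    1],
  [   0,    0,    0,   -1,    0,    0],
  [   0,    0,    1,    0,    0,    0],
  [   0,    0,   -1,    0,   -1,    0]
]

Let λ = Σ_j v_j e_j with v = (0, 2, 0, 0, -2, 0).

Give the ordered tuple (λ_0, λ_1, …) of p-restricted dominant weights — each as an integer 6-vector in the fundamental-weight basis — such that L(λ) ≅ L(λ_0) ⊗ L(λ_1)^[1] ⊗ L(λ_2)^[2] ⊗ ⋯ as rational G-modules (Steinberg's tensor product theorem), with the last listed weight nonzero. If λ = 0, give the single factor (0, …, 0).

ω-coordinates c = M·v, v = (0, 2, 0, 0, -2, 0):
  c_1 = (1)·(0) + (0)·(2) + (0)·(0) + (1)·(0) + (0)·(-2) + (-1)·(0) = 0
  c_2 = (0)·(0) + (-1)·(2) + (-1)·(0) + (-2)·(0) + (-1)·(-2) + (0)·(0) = 0
  c_3 = (0)·(0) + (0)·(2) + (0)·(0) + (0)·(0) + (0)·(-2) + (1)·(0) = 0
  c_4 = (0)·(0) + (0)·(2) + (0)·(0) + (-1)·(0) + (0)·(-2) + (0)·(0) = 0
  c_5 = (0)·(0) + (0)·(2) + (1)·(0) + (0)·(0) + (0)·(-2) + (0)·(0) = 0
  c_6 = (0)·(0) + (0)·(2) + (-1)·(0) + (0)·(0) + (-1)·(-2) + (0)·(0) = 2
Writing each c_i in base p = 2:
  c_1 = 0
  c_2 = 0
  c_3 = 0
  c_4 = 0
  c_5 = 0
  c_6 = 2 = 0·2^0 + 1·2^1
Factor λ_0 = (0, 0, 0, 0, 0, 0)
Factor λ_1 = (0, 0, 0, 0, 0, 1)

((0, 0, 0, 0, 0, 0), (0, 0, 0, 0, 0, 1))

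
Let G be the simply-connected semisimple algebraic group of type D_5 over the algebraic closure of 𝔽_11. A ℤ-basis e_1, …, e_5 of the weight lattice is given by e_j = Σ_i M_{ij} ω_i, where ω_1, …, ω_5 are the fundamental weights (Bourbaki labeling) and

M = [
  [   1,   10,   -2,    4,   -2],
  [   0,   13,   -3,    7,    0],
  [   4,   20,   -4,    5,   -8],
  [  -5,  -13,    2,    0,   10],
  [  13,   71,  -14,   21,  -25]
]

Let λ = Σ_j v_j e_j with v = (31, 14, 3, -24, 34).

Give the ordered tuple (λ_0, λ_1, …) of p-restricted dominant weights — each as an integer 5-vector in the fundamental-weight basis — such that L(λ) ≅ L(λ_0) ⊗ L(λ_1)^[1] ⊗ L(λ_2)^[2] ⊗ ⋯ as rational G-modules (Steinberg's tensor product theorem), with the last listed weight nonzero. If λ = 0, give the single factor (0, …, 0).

((1, 5, 0, 9, 1),)

In the fundamental-weight basis, λ has coordinates c = M·v (v = (31, 14, 3, -24, 34)):
  c_1 = (1)·(31) + (10)·(14) + (-2)·(3) + (4)·(-24) + (-2)·(34) = 1
  c_2 = (0)·(31) + (13)·(14) + (-3)·(3) + (7)·(-24) + (0)·(34) = 5
  c_3 = (4)·(31) + (20)·(14) + (-4)·(3) + (5)·(-24) + (-8)·(34) = 0
  c_4 = (-5)·(31) + (-13)·(14) + (2)·(3) + (0)·(-24) + (10)·(34) = 9
  c_5 = (13)·(31) + (71)·(14) + (-14)·(3) + (21)·(-24) + (-25)·(34) = 1
Expand coordinatewise in base 11:
  c_1 = 1 = 1·11^0
  c_2 = 5 = 5·11^0
  c_3 = 0
  c_4 = 9 = 9·11^0
  c_5 = 1 = 1·11^0
p-restricted factor λ_0 = (1, 5, 0, 9, 1)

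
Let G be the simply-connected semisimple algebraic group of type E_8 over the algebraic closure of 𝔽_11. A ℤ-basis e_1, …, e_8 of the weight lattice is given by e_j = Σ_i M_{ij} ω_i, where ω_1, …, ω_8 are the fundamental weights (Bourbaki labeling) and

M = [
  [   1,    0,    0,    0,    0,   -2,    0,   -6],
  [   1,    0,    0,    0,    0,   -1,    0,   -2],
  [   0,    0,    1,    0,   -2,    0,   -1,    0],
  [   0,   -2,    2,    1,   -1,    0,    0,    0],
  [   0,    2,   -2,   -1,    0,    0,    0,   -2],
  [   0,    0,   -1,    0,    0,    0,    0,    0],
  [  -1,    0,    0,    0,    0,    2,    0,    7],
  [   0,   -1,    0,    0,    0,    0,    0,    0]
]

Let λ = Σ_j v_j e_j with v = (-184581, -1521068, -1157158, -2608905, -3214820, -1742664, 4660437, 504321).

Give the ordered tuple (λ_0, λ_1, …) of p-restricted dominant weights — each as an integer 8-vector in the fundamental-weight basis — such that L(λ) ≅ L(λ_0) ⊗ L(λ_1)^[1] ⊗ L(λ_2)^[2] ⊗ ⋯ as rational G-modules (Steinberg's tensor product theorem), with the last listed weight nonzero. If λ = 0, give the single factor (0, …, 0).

((8, 2, 5, 7, 0, 2, 7, 10), (2, 9, 2, 6, 3, 3, 7, 8), (5, 8, 9, 0, 5, 4, 4, 8), (8, 5, 8, 1, 6, 0, 7, 9), (7, 4, 8, 3, 4, 2, 4, 4), (1, 3, 3, 8, 5, 7, 1, 9))

Converting to the ω-basis (c_i = row i of M dotted with v = (-184581, -1521068, -1157158, -2608905, -3214820, -1742664, 4660437, 504321)):
  c_1 = (1)·(-184581) + (0)·(-1521068) + (0)·(-1157158) + (0)·(-2608905) + (0)·(-3214820) + (-2)·(-1742664) + (0)·(4660437) + (-6)·(504321) = 274821
  c_2 = (1)·(-184581) + (0)·(-1521068) + (0)·(-1157158) + (0)·(-2608905) + (0)·(-3214820) + (-1)·(-1742664) + (0)·(4660437) + (-2)·(504321) = 549441
  c_3 = (0)·(-184581) + (0)·(-1521068) + (1)·(-1157158) + (0)·(-2608905) + (-2)·(-3214820) + (0)·(-1742664) + (-1)·(4660437) + (0)·(504321) = 612045
  c_4 = (0)·(-184581) + (-2)·(-1521068) + (2)·(-1157158) + (1)·(-2608905) + (-1)·(-3214820) + (0)·(-1742664) + (0)·(4660437) + (0)·(504321) = 1333735
  c_5 = (0)·(-184581) + (2)·(-1521068) + (-2)·(-1157158) + (-1)·(-2608905) + (0)·(-3214820) + (0)·(-1742664) + (0)·(4660437) + (-2)·(504321) = 872443
  c_6 = (0)·(-184581) + (0)·(-1521068) + (-1)·(-1157158) + (0)·(-2608905) + (0)·(-3214820) + (0)·(-1742664) + (0)·(4660437) + (0)·(504321) = 1157158
  c_7 = (-1)·(-184581) + (0)·(-1521068) + (0)·(-1157158) + (0)·(-2608905) + (0)·(-3214820) + (2)·(-1742664) + (0)·(4660437) + (7)·(504321) = 229500
  c_8 = (0)·(-184581) + (-1)·(-1521068) + (0)·(-1157158) + (0)·(-2608905) + (0)·(-3214820) + (0)·(-1742664) + (0)·(4660437) + (0)·(504321) = 1521068
p = 11; digits c_i = Σ_j d_{ij}·11^j, 0 ≤ d_{ij} < 11:
  c_1 = 274821 = 8·11^0 + 2·11^1 + 5·11^2 + 8·11^3 + 7·11^4 + 1·11^5
  c_2 = 549441 = 2·11^0 + 9·11^1 + 8·11^2 + 5·11^3 + 4·11^4 + 3·11^5
  c_3 = 612045 = 5·11^0 + 2·11^1 + 9·11^2 + 8·11^3 + 8·11^4 + 3·11^5
  c_4 = 1333735 = 7·11^0 + 6·11^1 + 0·11^2 + 1·11^3 + 3·11^4 + 8·11^5
  c_5 = 872443 = 0·11^0 + 3·11^1 + 5·11^2 + 6·11^3 + 4·11^4 + 5·11^5
  c_6 = 1157158 = 2·11^0 + 3·11^1 + 4·11^2 + 0·11^3 + 2·11^4 + 7·11^5
  c_7 = 229500 = 7·11^0 + 7·11^1 + 4·11^2 + 7·11^3 + 4·11^4 + 1·11^5
  c_8 = 1521068 = 10·11^0 + 8·11^1 + 8·11^2 + 9·11^3 + 4·11^4 + 9·11^5
λ_0 = (8, 2, 5, 7, 0, 2, 7, 10)
λ_1 = (2, 9, 2, 6, 3, 3, 7, 8)
λ_2 = (5, 8, 9, 0, 5, 4, 4, 8)
λ_3 = (8, 5, 8, 1, 6, 0, 7, 9)
λ_4 = (7, 4, 8, 3, 4, 2, 4, 4)
λ_5 = (1, 3, 3, 8, 5, 7, 1, 9)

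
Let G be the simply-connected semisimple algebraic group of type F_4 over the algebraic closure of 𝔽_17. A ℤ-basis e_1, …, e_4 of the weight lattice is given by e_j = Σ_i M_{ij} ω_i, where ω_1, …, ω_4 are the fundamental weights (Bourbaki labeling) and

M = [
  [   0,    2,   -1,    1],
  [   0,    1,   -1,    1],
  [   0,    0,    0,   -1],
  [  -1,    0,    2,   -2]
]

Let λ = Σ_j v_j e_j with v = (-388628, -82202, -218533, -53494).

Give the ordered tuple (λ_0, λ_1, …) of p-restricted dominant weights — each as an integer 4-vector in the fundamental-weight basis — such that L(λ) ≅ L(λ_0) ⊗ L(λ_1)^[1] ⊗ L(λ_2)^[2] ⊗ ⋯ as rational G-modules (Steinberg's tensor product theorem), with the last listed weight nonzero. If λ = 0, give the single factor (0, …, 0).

Compute c_i = Σ_j M_{ij} v_j with v = (-388628, -82202, -218533, -53494):
  c_1 = (0)·(-388628) + (2)·(-82202) + (-1)·(-218533) + (1)·(-53494) = 635
  c_2 = (0)·(-388628) + (1)·(-82202) + (-1)·(-218533) + (1)·(-53494) = 82837
  c_3 = (0)·(-388628) + (0)·(-82202) + (0)·(-218533) + (-1)·(-53494) = 53494
  c_4 = (-1)·(-388628) + (0)·(-82202) + (2)·(-218533) + (-2)·(-53494) = 58550
Writing each c_i in base p = 17:
  c_1 = 635 = 6·17^0 + 3·17^1 + 2·17^2
  c_2 = 82837 = 13·17^0 + 10·17^1 + 14·17^2 + 16·17^3
  c_3 = 53494 = 12·17^0 + 1·17^1 + 15·17^2 + 10·17^3
  c_4 = 58550 = 2·17^0 + 10·17^1 + 15·17^2 + 11·17^3
Factor λ_0 = (6, 13, 12, 2)
Factor λ_1 = (3, 10, 1, 10)
Factor λ_2 = (2, 14, 15, 15)
Factor λ_3 = (0, 16, 10, 11)

((6, 13, 12, 2), (3, 10, 1, 10), (2, 14, 15, 15), (0, 16, 10, 11))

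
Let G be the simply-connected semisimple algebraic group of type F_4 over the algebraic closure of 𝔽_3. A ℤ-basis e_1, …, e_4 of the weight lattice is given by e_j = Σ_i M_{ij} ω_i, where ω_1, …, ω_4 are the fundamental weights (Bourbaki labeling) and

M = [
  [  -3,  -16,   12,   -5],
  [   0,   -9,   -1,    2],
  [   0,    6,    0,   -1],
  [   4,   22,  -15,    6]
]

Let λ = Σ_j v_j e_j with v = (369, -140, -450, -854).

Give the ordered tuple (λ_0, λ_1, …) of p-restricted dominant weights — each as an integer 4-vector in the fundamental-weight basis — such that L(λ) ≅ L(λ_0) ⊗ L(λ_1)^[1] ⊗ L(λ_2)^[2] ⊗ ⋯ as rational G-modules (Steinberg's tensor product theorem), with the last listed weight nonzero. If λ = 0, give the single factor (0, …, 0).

In the fundamental-weight basis, λ has coordinates c = M·v (v = (369, -140, -450, -854)):
  c_1 = (-3)·(369) + (-16)·(-140) + (12)·(-450) + (-5)·(-854) = 3
  c_2 = 0·369 + (-9)·(-140) + (-1)·(-450) + (2)·(-854) = 2
  c_3 = 0·369 + (6)·(-140) + (0)·(-450) + (-1)·(-854) = 14
  c_4 = 4·369 + (22)·(-140) + (-15)·(-450) + (6)·(-854) = 22
Expand coordinatewise in base 3:
  c_1 = 3 = 0·3^0 + 1·3^1
  c_2 = 2 = 2·3^0
  c_3 = 14 = 2·3^0 + 1·3^1 + 1·3^2
  c_4 = 22 = 1·3^0 + 1·3^1 + 2·3^2
p-restricted factor λ_0 = (0, 2, 2, 1)
p-restricted factor λ_1 = (1, 0, 1, 1)
p-restricted factor λ_2 = (0, 0, 1, 2)

((0, 2, 2, 1), (1, 0, 1, 1), (0, 0, 1, 2))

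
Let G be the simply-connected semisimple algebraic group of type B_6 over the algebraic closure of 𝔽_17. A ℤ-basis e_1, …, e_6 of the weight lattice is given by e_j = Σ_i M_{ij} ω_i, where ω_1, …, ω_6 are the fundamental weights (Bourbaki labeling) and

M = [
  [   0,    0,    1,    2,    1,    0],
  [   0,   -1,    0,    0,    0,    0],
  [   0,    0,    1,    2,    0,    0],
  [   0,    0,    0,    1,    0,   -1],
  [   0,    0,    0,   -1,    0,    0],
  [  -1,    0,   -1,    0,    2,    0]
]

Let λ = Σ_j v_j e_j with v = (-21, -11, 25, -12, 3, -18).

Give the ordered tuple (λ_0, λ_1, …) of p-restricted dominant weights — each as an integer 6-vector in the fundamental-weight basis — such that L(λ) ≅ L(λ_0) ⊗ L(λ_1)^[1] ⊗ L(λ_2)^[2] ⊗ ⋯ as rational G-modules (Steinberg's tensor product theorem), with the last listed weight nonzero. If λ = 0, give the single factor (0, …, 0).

Change of basis e → ω: c = M·v where v = (-21, -11, 25, -12, 3, -18):
  c_1 = (0)·(-21) + (0)·(-11) + 1·25 + (2)·(-12) + 1·3 + (0)·(-18) = 4
  c_2 = (0)·(-21) + (-1)·(-11) + 0·25 + (0)·(-12) + 0·3 + (0)·(-18) = 11
  c_3 = (0)·(-21) + (0)·(-11) + 1·25 + (2)·(-12) + 0·3 + (0)·(-18) = 1
  c_4 = (0)·(-21) + (0)·(-11) + 0·25 + (1)·(-12) + 0·3 + (-1)·(-18) = 6
  c_5 = (0)·(-21) + (0)·(-11) + 0·25 + (-1)·(-12) + 0·3 + (0)·(-18) = 12
  c_6 = (-1)·(-21) + (0)·(-11) + (-1)·(25) + (0)·(-12) + 2·3 + (0)·(-18) = 2
p = 17; digits c_i = Σ_j d_{ij}·17^j, 0 ≤ d_{ij} < 17:
  c_1 = 4 = 4·17^0
  c_2 = 11 = 11·17^0
  c_3 = 1 = 1·17^0
  c_4 = 6 = 6·17^0
  c_5 = 12 = 12·17^0
  c_6 = 2 = 2·17^0
λ_0 = (4, 11, 1, 6, 12, 2)

((4, 11, 1, 6, 12, 2),)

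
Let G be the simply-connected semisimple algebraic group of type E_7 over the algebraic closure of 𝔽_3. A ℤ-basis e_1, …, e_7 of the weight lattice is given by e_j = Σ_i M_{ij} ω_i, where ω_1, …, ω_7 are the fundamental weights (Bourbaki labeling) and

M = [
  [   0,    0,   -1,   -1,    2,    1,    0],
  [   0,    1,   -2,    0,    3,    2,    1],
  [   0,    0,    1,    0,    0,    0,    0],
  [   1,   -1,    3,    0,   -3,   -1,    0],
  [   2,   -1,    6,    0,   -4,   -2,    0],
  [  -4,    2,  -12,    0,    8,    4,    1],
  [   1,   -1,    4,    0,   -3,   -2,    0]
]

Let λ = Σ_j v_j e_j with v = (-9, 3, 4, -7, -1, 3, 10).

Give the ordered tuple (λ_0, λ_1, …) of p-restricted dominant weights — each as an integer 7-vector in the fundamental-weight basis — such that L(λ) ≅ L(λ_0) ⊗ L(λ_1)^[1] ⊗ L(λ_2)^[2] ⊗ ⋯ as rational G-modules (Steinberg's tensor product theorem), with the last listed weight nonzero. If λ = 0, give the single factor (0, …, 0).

Change of basis e → ω: c = M·v where v = (-9, 3, 4, -7, -1, 3, 10):
  c_1 = (0)·(-9) + (0)·(3) + (-1)·(4) + (-1)·(-7) + (2)·(-1) + (1)·(3) + (0)·(10) = 4
  c_2 = (0)·(-9) + (1)·(3) + (-2)·(4) + (0)·(-7) + (3)·(-1) + (2)·(3) + (1)·(10) = 8
  c_3 = (0)·(-9) + (0)·(3) + (1)·(4) + (0)·(-7) + (0)·(-1) + (0)·(3) + (0)·(10) = 4
  c_4 = (1)·(-9) + (-1)·(3) + (3)·(4) + (0)·(-7) + (-3)·(-1) + (-1)·(3) + (0)·(10) = 0
  c_5 = (2)·(-9) + (-1)·(3) + (6)·(4) + (0)·(-7) + (-4)·(-1) + (-2)·(3) + (0)·(10) = 1
  c_6 = (-4)·(-9) + (2)·(3) + (-12)·(4) + (0)·(-7) + (8)·(-1) + (4)·(3) + (1)·(10) = 8
  c_7 = (1)·(-9) + (-1)·(3) + (4)·(4) + (0)·(-7) + (-3)·(-1) + (-2)·(3) + (0)·(10) = 1
Writing each c_i in base p = 3:
  c_1 = 4 = 1·3^0 + 1·3^1
  c_2 = 8 = 2·3^0 + 2·3^1
  c_3 = 4 = 1·3^0 + 1·3^1
  c_4 = 0
  c_5 = 1 = 1·3^0
  c_6 = 8 = 2·3^0 + 2·3^1
  c_7 = 1 = 1·3^0
p-restricted factor λ_0 = (1, 2, 1, 0, 1, 2, 1)
p-restricted factor λ_1 = (1, 2, 1, 0, 0, 2, 0)

((1, 2, 1, 0, 1, 2, 1), (1, 2, 1, 0, 0, 2, 0))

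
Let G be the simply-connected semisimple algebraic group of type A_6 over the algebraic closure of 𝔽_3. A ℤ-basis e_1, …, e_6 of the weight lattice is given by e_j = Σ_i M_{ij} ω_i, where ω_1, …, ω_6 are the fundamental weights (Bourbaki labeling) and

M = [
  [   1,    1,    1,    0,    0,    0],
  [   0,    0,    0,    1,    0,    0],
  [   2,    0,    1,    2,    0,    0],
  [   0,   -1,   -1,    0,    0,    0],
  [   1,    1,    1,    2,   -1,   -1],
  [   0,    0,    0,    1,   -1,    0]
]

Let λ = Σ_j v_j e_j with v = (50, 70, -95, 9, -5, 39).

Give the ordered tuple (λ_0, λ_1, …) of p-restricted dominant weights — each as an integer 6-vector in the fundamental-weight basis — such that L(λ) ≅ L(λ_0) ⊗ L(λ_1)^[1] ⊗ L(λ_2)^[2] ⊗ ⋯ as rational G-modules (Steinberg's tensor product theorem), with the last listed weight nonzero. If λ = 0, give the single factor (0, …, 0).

((1, 0, 2, 1, 0, 2), (2, 0, 1, 2, 0, 1), (2, 1, 2, 2, 1, 1))

ω-coordinates c = M·v, v = (50, 70, -95, 9, -5, 39):
  c_1 = (1)·(50) + (1)·(70) + (1)·(-95) + (0)·(9) + (0)·(-5) + (0)·(39) = 25
  c_2 = (0)·(50) + (0)·(70) + (0)·(-95) + (1)·(9) + (0)·(-5) + (0)·(39) = 9
  c_3 = (2)·(50) + (0)·(70) + (1)·(-95) + (2)·(9) + (0)·(-5) + (0)·(39) = 23
  c_4 = (0)·(50) + (-1)·(70) + (-1)·(-95) + (0)·(9) + (0)·(-5) + (0)·(39) = 25
  c_5 = (1)·(50) + (1)·(70) + (1)·(-95) + (2)·(9) + (-1)·(-5) + (-1)·(39) = 9
  c_6 = (0)·(50) + (0)·(70) + (0)·(-95) + (1)·(9) + (-1)·(-5) + (0)·(39) = 14
Base-3 expansion of each c_i:
  c_1 = 25 = 1·3^0 + 2·3^1 + 2·3^2
  c_2 = 9 = 0·3^0 + 0·3^1 + 1·3^2
  c_3 = 23 = 2·3^0 + 1·3^1 + 2·3^2
  c_4 = 25 = 1·3^0 + 2·3^1 + 2·3^2
  c_5 = 9 = 0·3^0 + 0·3^1 + 1·3^2
  c_6 = 14 = 2·3^0 + 1·3^1 + 1·3^2
p-restricted factor λ_0 = (1, 0, 2, 1, 0, 2)
p-restricted factor λ_1 = (2, 0, 1, 2, 0, 1)
p-restricted factor λ_2 = (2, 1, 2, 2, 1, 1)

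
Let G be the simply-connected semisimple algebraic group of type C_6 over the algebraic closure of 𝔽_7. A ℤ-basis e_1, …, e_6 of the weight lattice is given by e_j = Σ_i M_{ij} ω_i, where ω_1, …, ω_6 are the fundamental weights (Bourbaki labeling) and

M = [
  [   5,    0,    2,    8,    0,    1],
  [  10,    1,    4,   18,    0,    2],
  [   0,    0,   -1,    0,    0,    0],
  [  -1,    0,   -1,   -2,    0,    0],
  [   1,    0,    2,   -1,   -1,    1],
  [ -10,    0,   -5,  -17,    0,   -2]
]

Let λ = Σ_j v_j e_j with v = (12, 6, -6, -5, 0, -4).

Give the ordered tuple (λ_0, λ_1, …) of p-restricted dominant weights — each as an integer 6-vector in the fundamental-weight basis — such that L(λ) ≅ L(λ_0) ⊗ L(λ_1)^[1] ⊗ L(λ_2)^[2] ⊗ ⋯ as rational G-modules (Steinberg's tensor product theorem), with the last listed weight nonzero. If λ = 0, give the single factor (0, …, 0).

In the fundamental-weight basis, λ has coordinates c = M·v (v = (12, 6, -6, -5, 0, -4)):
  c_1 = (5)·(12) + (0)·(6) + (2)·(-6) + (8)·(-5) + (0)·(0) + (1)·(-4) = 4
  c_2 = (10)·(12) + (1)·(6) + (4)·(-6) + (18)·(-5) + (0)·(0) + (2)·(-4) = 4
  c_3 = (0)·(12) + (0)·(6) + (-1)·(-6) + (0)·(-5) + (0)·(0) + (0)·(-4) = 6
  c_4 = (-1)·(12) + (0)·(6) + (-1)·(-6) + (-2)·(-5) + (0)·(0) + (0)·(-4) = 4
  c_5 = (1)·(12) + (0)·(6) + (2)·(-6) + (-1)·(-5) + (-1)·(0) + (1)·(-4) = 1
  c_6 = (-10)·(12) + (0)·(6) + (-5)·(-6) + (-17)·(-5) + (0)·(0) + (-2)·(-4) = 3
Writing each c_i in base p = 7:
  c_1 = 4 = 4·7^0
  c_2 = 4 = 4·7^0
  c_3 = 6 = 6·7^0
  c_4 = 4 = 4·7^0
  c_5 = 1 = 1·7^0
  c_6 = 3 = 3·7^0
Factor λ_0 = (4, 4, 6, 4, 1, 3)

((4, 4, 6, 4, 1, 3),)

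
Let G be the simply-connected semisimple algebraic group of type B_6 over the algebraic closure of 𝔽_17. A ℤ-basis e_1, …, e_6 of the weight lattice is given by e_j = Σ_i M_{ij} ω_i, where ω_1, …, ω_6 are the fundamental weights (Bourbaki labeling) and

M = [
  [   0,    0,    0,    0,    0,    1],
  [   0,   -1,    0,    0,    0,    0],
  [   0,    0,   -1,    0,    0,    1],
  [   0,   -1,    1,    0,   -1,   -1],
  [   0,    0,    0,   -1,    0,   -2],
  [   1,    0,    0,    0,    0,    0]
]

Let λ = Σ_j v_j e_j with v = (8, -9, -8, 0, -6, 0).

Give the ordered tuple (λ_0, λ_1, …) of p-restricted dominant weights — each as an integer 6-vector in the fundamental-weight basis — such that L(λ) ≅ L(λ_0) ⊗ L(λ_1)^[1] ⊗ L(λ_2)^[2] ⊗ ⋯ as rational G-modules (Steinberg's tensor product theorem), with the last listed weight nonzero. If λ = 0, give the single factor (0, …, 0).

((0, 9, 8, 7, 0, 8),)

Converting to the ω-basis (c_i = row i of M dotted with v = (8, -9, -8, 0, -6, 0)):
  c_1 = (0)·(8) + (0)·(-9) + (0)·(-8) + (0)·(0) + (0)·(-6) + (1)·(0) = 0
  c_2 = (0)·(8) + (-1)·(-9) + (0)·(-8) + (0)·(0) + (0)·(-6) + (0)·(0) = 9
  c_3 = (0)·(8) + (0)·(-9) + (-1)·(-8) + (0)·(0) + (0)·(-6) + (1)·(0) = 8
  c_4 = (0)·(8) + (-1)·(-9) + (1)·(-8) + (0)·(0) + (-1)·(-6) + (-1)·(0) = 7
  c_5 = (0)·(8) + (0)·(-9) + (0)·(-8) + (-1)·(0) + (0)·(-6) + (-2)·(0) = 0
  c_6 = (1)·(8) + (0)·(-9) + (0)·(-8) + (0)·(0) + (0)·(-6) + (0)·(0) = 8
Base-17 expansion of each c_i:
  c_1 = 0
  c_2 = 9 = 9·17^0
  c_3 = 8 = 8·17^0
  c_4 = 7 = 7·17^0
  c_5 = 0
  c_6 = 8 = 8·17^0
p-restricted factor λ_0 = (0, 9, 8, 7, 0, 8)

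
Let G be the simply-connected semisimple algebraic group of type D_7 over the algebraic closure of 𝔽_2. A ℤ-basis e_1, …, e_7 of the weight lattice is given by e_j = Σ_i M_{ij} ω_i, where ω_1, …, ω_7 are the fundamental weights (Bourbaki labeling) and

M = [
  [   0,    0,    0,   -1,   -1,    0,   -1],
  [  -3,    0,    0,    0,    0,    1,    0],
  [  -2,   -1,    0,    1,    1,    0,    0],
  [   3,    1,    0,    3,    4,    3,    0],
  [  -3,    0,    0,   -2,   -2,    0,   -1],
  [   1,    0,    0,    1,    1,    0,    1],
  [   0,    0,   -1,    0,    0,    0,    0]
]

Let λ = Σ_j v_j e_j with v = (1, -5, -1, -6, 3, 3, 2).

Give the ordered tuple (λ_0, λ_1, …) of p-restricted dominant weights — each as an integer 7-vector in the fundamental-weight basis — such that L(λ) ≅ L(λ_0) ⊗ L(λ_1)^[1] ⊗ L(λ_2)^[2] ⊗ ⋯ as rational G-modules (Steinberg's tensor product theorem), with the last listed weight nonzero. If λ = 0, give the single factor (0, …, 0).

((1, 0, 0, 1, 1, 0, 1),)

Compute c_i = Σ_j M_{ij} v_j with v = (1, -5, -1, -6, 3, 3, 2):
  c_1 = 0·1 + (0)·(-5) + (0)·(-1) + (-1)·(-6) + (-1)·(3) + 0·3 + (-1)·(2) = 1
  c_2 = (-3)·(1) + (0)·(-5) + (0)·(-1) + (0)·(-6) + 0·3 + 1·3 + 0·2 = 0
  c_3 = (-2)·(1) + (-1)·(-5) + (0)·(-1) + (1)·(-6) + 1·3 + 0·3 + 0·2 = 0
  c_4 = 3·1 + (1)·(-5) + (0)·(-1) + (3)·(-6) + 4·3 + 3·3 + 0·2 = 1
  c_5 = (-3)·(1) + (0)·(-5) + (0)·(-1) + (-2)·(-6) + (-2)·(3) + 0·3 + (-1)·(2) = 1
  c_6 = 1·1 + (0)·(-5) + (0)·(-1) + (1)·(-6) + 1·3 + 0·3 + 1·2 = 0
  c_7 = 0·1 + (0)·(-5) + (-1)·(-1) + (0)·(-6) + 0·3 + 0·3 + 0·2 = 1
Writing each c_i in base p = 2:
  c_1 = 1 = 1·2^0
  c_2 = 0
  c_3 = 0
  c_4 = 1 = 1·2^0
  c_5 = 1 = 1·2^0
  c_6 = 0
  c_7 = 1 = 1·2^0
Factor λ_0 = (1, 0, 0, 1, 1, 0, 1)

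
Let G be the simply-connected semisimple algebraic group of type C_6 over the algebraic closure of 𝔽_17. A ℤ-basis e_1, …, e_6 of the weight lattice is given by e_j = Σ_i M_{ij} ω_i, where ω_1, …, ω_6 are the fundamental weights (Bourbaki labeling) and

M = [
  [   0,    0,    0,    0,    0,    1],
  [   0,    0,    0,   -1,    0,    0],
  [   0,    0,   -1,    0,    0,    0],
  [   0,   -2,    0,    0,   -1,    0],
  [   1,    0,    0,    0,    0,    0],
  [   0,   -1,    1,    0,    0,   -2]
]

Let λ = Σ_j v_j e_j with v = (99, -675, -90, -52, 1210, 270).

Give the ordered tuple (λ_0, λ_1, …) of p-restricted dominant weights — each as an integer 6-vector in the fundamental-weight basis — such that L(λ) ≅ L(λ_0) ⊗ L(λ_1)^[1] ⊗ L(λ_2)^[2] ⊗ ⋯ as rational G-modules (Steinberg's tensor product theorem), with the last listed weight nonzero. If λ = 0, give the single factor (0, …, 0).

((15, 1, 5, 4, 14, 11), (15, 3, 5, 8, 5, 2))

ω-coordinates c = M·v, v = (99, -675, -90, -52, 1210, 270):
  c_1 = (0)·(99) + (0)·(-675) + (0)·(-90) + (0)·(-52) + (0)·(1210) + (1)·(270) = 270
  c_2 = (0)·(99) + (0)·(-675) + (0)·(-90) + (-1)·(-52) + (0)·(1210) + (0)·(270) = 52
  c_3 = (0)·(99) + (0)·(-675) + (-1)·(-90) + (0)·(-52) + (0)·(1210) + (0)·(270) = 90
  c_4 = (0)·(99) + (-2)·(-675) + (0)·(-90) + (0)·(-52) + (-1)·(1210) + (0)·(270) = 140
  c_5 = (1)·(99) + (0)·(-675) + (0)·(-90) + (0)·(-52) + (0)·(1210) + (0)·(270) = 99
  c_6 = (0)·(99) + (-1)·(-675) + (1)·(-90) + (0)·(-52) + (0)·(1210) + (-2)·(270) = 45
Base-17 expansion of each c_i:
  c_1 = 270 = 15·17^0 + 15·17^1
  c_2 = 52 = 1·17^0 + 3·17^1
  c_3 = 90 = 5·17^0 + 5·17^1
  c_4 = 140 = 4·17^0 + 8·17^1
  c_5 = 99 = 14·17^0 + 5·17^1
  c_6 = 45 = 11·17^0 + 2·17^1
λ_0 = (15, 1, 5, 4, 14, 11)
λ_1 = (15, 3, 5, 8, 5, 2)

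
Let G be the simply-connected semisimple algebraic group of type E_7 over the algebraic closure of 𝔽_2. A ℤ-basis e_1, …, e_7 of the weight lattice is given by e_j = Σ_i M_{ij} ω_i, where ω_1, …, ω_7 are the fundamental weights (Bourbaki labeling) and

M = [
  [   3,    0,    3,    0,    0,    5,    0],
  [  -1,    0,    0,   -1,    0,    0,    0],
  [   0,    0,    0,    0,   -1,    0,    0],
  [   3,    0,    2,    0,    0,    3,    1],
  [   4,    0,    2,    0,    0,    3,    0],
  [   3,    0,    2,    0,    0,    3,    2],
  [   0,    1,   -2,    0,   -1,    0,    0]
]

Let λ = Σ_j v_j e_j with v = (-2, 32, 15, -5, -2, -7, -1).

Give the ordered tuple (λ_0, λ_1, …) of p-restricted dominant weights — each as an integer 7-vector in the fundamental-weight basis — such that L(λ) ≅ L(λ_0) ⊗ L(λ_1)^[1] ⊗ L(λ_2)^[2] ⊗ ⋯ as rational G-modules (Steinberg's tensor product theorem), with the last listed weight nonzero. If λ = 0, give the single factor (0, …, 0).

ω-coordinates c = M·v, v = (-2, 32, 15, -5, -2, -7, -1):
  c_1 = 3*-2 + 0*32 + 3*15 + 0*-5 + 0*-2 + 5*-7 + 0*-1 = 4
  c_2 = -1*-2 + 0*32 + 0*15 + -1*-5 + 0*-2 + 0*-7 + 0*-1 = 7
  c_3 = 0*-2 + 0*32 + 0*15 + 0*-5 + -1*-2 + 0*-7 + 0*-1 = 2
  c_4 = 3*-2 + 0*32 + 2*15 + 0*-5 + 0*-2 + 3*-7 + 1*-1 = 2
  c_5 = 4*-2 + 0*32 + 2*15 + 0*-5 + 0*-2 + 3*-7 + 0*-1 = 1
  c_6 = 3*-2 + 0*32 + 2*15 + 0*-5 + 0*-2 + 3*-7 + 2*-1 = 1
  c_7 = 0*-2 + 1*32 + -2*15 + 0*-5 + -1*-2 + 0*-7 + 0*-1 = 4
Expand coordinatewise in base 2:
  c_1 = 4 = 0·2^0 + 0·2^1 + 1·2^2
  c_2 = 7 = 1·2^0 + 1·2^1 + 1·2^2
  c_3 = 2 = 0·2^0 + 1·2^1
  c_4 = 2 = 0·2^0 + 1·2^1
  c_5 = 1 = 1·2^0
  c_6 = 1 = 1·2^0
  c_7 = 4 = 0·2^0 + 0·2^1 + 1·2^2
λ_0 = (0, 1, 0, 0, 1, 1, 0)
λ_1 = (0, 1, 1, 1, 0, 0, 0)
λ_2 = (1, 1, 0, 0, 0, 0, 1)

((0, 1, 0, 0, 1, 1, 0), (0, 1, 1, 1, 0, 0, 0), (1, 1, 0, 0, 0, 0, 1))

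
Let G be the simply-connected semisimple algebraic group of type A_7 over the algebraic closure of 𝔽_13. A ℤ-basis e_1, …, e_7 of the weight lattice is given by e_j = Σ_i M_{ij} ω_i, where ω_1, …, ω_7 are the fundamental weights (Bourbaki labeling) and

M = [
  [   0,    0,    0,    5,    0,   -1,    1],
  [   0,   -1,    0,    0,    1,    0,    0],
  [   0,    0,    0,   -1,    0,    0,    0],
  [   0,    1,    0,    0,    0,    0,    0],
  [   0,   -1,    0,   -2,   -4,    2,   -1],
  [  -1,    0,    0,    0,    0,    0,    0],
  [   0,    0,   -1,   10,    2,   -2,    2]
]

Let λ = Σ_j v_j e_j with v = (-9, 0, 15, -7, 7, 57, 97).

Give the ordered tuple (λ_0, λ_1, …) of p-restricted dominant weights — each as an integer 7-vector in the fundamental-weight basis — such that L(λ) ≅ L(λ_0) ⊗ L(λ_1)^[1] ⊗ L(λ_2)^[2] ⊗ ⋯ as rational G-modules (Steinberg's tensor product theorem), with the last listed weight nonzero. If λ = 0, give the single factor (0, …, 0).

((5, 7, 7, 0, 3, 9, 9),)

Change of basis e → ω: c = M·v where v = (-9, 0, 15, -7, 7, 57, 97):
  c_1 = (0)·(-9) + (0)·(0) + (0)·(15) + (5)·(-7) + (0)·(7) + (-1)·(57) + (1)·(97) = 5
  c_2 = (0)·(-9) + (-1)·(0) + (0)·(15) + (0)·(-7) + (1)·(7) + (0)·(57) + (0)·(97) = 7
  c_3 = (0)·(-9) + (0)·(0) + (0)·(15) + (-1)·(-7) + (0)·(7) + (0)·(57) + (0)·(97) = 7
  c_4 = (0)·(-9) + (1)·(0) + (0)·(15) + (0)·(-7) + (0)·(7) + (0)·(57) + (0)·(97) = 0
  c_5 = (0)·(-9) + (-1)·(0) + (0)·(15) + (-2)·(-7) + (-4)·(7) + (2)·(57) + (-1)·(97) = 3
  c_6 = (-1)·(-9) + (0)·(0) + (0)·(15) + (0)·(-7) + (0)·(7) + (0)·(57) + (0)·(97) = 9
  c_7 = (0)·(-9) + (0)·(0) + (-1)·(15) + (10)·(-7) + (2)·(7) + (-2)·(57) + (2)·(97) = 9
Base-13 expansion of each c_i:
  c_1 = 5 = 5·13^0
  c_2 = 7 = 7·13^0
  c_3 = 7 = 7·13^0
  c_4 = 0
  c_5 = 3 = 3·13^0
  c_6 = 9 = 9·13^0
  c_7 = 9 = 9·13^0
λ_0 = (5, 7, 7, 0, 3, 9, 9)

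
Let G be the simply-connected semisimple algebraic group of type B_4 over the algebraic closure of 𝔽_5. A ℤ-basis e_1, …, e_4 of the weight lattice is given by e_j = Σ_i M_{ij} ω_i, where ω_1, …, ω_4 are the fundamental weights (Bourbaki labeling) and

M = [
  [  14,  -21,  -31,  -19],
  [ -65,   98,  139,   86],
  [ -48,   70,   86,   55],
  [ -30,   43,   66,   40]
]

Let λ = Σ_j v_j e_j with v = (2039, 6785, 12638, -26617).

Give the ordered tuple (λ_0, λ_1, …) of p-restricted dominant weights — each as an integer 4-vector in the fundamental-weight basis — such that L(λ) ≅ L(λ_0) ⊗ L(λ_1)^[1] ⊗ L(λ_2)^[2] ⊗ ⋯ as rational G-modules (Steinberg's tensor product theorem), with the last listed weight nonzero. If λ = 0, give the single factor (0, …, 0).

((1, 0, 1, 3), (1, 3, 2, 2))

In the fundamental-weight basis, λ has coordinates c = M·v (v = (2039, 6785, 12638, -26617)):
  c_1 = 14*2039 + -21*6785 + -31*12638 + -19*-26617 = 6
  c_2 = -65*2039 + 98*6785 + 139*12638 + 86*-26617 = 15
  c_3 = -48*2039 + 70*6785 + 86*12638 + 55*-26617 = 11
  c_4 = -30*2039 + 43*6785 + 66*12638 + 40*-26617 = 13
Expand coordinatewise in base 5:
  c_1 = 6 = 1·5^0 + 1·5^1
  c_2 = 15 = 0·5^0 + 3·5^1
  c_3 = 11 = 1·5^0 + 2·5^1
  c_4 = 13 = 3·5^0 + 2·5^1
Factor λ_0 = (1, 0, 1, 3)
Factor λ_1 = (1, 3, 2, 2)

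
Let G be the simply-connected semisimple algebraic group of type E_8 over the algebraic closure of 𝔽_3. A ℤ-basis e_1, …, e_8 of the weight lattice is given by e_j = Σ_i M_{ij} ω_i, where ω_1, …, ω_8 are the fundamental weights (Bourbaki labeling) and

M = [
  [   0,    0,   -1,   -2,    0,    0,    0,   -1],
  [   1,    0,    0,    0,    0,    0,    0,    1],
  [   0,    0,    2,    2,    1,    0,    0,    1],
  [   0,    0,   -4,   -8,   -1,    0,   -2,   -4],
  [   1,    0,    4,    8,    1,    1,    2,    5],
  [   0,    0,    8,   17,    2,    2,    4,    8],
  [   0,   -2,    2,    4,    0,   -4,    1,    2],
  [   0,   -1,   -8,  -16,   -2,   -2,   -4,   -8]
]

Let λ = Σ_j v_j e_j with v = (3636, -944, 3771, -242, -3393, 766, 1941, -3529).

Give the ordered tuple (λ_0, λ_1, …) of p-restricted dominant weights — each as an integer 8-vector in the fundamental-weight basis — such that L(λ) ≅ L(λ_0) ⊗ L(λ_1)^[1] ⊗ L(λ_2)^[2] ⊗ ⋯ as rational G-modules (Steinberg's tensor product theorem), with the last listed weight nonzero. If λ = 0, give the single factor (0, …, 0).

((2, 2, 1, 2, 1, 2, 2, 1), (2, 2, 0, 0, 2, 2, 0, 0), (2, 2, 0, 2, 1, 0, 1, 2), (2, 0, 2, 2, 2, 0, 1, 1), (2, 1, 1, 2, 1, 1, 0, 1), (0, 0, 0, 1, 1, 1, 1, 1))

Change of basis e → ω: c = M·v where v = (3636, -944, 3771, -242, -3393, 766, 1941, -3529):
  c_1 = (0)·(3636) + (0)·(-944) + (-1)·(3771) + (-2)·(-242) + (0)·(-3393) + (0)·(766) + (0)·(1941) + (-1)·(-3529) = 242
  c_2 = (1)·(3636) + (0)·(-944) + (0)·(3771) + (0)·(-242) + (0)·(-3393) + (0)·(766) + (0)·(1941) + (1)·(-3529) = 107
  c_3 = (0)·(3636) + (0)·(-944) + (2)·(3771) + (2)·(-242) + (1)·(-3393) + (0)·(766) + (0)·(1941) + (1)·(-3529) = 136
  c_4 = (0)·(3636) + (0)·(-944) + (-4)·(3771) + (-8)·(-242) + (-1)·(-3393) + (0)·(766) + (-2)·(1941) + (-4)·(-3529) = 479
  c_5 = (1)·(3636) + (0)·(-944) + (4)·(3771) + (8)·(-242) + (1)·(-3393) + (1)·(766) + (2)·(1941) + (5)·(-3529) = 394
  c_6 = (0)·(3636) + (0)·(-944) + (8)·(3771) + (17)·(-242) + (2)·(-3393) + (2)·(766) + (4)·(1941) + (8)·(-3529) = 332
  c_7 = (0)·(3636) + (-2)·(-944) + (2)·(3771) + (4)·(-242) + (0)·(-3393) + (-4)·(766) + (1)·(1941) + (2)·(-3529) = 281
  c_8 = (0)·(3636) + (-1)·(-944) + (-8)·(3771) + (-16)·(-242) + (-2)·(-3393) + (-2)·(766) + (-4)·(1941) + (-8)·(-3529) = 370
Base-3 expansion of each c_i:
  c_1 = 242 = 2·3^0 + 2·3^1 + 2·3^2 + 2·3^3 + 2·3^4
  c_2 = 107 = 2·3^0 + 2·3^1 + 2·3^2 + 0·3^3 + 1·3^4
  c_3 = 136 = 1·3^0 + 0·3^1 + 0·3^2 + 2·3^3 + 1·3^4
  c_4 = 479 = 2·3^0 + 0·3^1 + 2·3^2 + 2·3^3 + 2·3^4 + 1·3^5
  c_5 = 394 = 1·3^0 + 2·3^1 + 1·3^2 + 2·3^3 + 1·3^4 + 1·3^5
  c_6 = 332 = 2·3^0 + 2·3^1 + 0·3^2 + 0·3^3 + 1·3^4 + 1·3^5
  c_7 = 281 = 2·3^0 + 0·3^1 + 1·3^2 + 1·3^3 + 0·3^4 + 1·3^5
  c_8 = 370 = 1·3^0 + 0·3^1 + 2·3^2 + 1·3^3 + 1·3^4 + 1·3^5
Factor λ_0 = (2, 2, 1, 2, 1, 2, 2, 1)
Factor λ_1 = (2, 2, 0, 0, 2, 2, 0, 0)
Factor λ_2 = (2, 2, 0, 2, 1, 0, 1, 2)
Factor λ_3 = (2, 0, 2, 2, 2, 0, 1, 1)
Factor λ_4 = (2, 1, 1, 2, 1, 1, 0, 1)
Factor λ_5 = (0, 0, 0, 1, 1, 1, 1, 1)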